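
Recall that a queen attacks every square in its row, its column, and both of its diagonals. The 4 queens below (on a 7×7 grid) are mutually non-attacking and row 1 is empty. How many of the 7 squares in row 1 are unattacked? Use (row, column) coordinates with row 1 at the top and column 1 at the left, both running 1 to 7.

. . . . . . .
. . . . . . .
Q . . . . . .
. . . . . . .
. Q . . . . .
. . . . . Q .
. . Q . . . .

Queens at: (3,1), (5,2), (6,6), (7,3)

3

(3,1) attacks row 1 at column 1 and diagonals 3.
(5,2) attacks row 1 at column 2 and diagonals 6.
(6,6) attacks row 1 at column 6 and diagonals 1.
(7,3) attacks row 1 at column 3.
Attacked columns: {1, 2, 3, 6}. Safe: {4, 5, 7}.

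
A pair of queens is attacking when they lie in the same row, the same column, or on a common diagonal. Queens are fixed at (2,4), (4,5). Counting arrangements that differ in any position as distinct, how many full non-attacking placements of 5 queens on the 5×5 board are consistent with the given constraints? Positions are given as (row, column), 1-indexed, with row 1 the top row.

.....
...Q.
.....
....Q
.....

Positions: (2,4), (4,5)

1

Branch on row 1: col 1 → 1.
Sum: 1 = 1.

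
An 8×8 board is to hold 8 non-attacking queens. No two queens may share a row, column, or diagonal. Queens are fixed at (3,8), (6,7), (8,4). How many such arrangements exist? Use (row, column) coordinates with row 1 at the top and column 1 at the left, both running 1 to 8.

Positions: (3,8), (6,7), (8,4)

Branch on row 1: col 1 → 1; col 3 → 1; col 5 → 1.
Sum: 1 + 1 + 1 = 3.

3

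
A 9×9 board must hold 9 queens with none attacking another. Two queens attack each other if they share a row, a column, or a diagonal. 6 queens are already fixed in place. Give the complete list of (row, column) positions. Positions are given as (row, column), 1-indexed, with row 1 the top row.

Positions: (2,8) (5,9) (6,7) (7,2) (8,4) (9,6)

Row 1: attacked by (2,8)→{7,8,9}; (5,9)→{5,9}; (6,7)→{2,7}; (7,2)→{2,8}; (8,4)→{4}; (9,6)→{6}. Safe: 1, 3. Place at column 1.
Row 3: attacked by (1,1)→{1,3}; (2,8)→{7,8,9}; (5,9)→{7,9}; (6,7)→{4,7}; (7,2)→{2,6}; (8,4)→{4,9}; (9,6)→{6}. Safe: 5. Place at column 5.
Row 4: attacked by (1,1)→{1,4}; (2,8)→{6,8}; (3,5)→{4,5,6}; (5,9)→{8,9}; (6,7)→{5,7,9}; (7,2)→{2,5}; (8,4)→{4,8}; (9,6)→{1,6}. Safe: 3. Place at column 3.
Columns [1, 8, 5, 3, 9, 7, 2, 4, 6], r−c [0, -6, -2, 1, -4, -1, 5, 4, 3], r+c [2, 10, 8, 7, 14, 13, 9, 12, 15] are all distinct, so no two queens attack.

(1,1) (2,8) (3,5) (4,3) (5,9) (6,7) (7,2) (8,4) (9,6)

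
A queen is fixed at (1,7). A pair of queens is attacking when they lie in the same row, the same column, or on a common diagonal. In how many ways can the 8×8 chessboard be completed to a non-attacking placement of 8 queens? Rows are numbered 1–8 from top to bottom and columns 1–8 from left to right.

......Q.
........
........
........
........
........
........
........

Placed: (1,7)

8

Branch on row 2: col 1 → 1; col 2 → 2; col 3 → 2; col 4 → 2; col 5 → 1.
Sum: 1 + 2 + 2 + 2 + 1 = 8.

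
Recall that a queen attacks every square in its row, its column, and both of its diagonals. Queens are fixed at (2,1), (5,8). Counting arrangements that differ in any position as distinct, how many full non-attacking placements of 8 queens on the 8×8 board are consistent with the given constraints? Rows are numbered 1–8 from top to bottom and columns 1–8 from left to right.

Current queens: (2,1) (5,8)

3

Branch on row 1: col 3 → 1; col 5 → 1; col 6 → 1; col 7 → 0.
Sum: 1 + 1 + 1 + 0 = 3.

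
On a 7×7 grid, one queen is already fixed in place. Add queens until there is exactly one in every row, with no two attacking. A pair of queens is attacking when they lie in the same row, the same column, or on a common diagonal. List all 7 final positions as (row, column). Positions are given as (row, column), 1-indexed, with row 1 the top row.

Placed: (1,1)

(1,1) (2,4) (3,7) (4,3) (5,6) (6,2) (7,5)

Row 2: attacked by (1,1)→{1,2}. Safe: 3, 4, 5, 6, 7. Place at column 4.
Row 3: attacked by (1,1)→{1,3}; (2,4)→{3,4,5}. Safe: 2, 6, 7. Place at column 7.
Row 4: attacked by (1,1)→{1,4}; (2,4)→{2,4,6}; (3,7)→{6,7}. Safe: 3, 5. Place at column 3.
Row 5: attacked by (1,1)→{1,5}; (2,4)→{1,4,7}; (3,7)→{5,7}; (4,3)→{2,3,4}. Safe: 6. Place at column 6.
Row 6: attacked by (1,1)→{1,6}; (2,4)→{4}; (3,7)→{4,7}; (4,3)→{1,3,5}; (5,6)→{5,6,7}. Safe: 2. Place at column 2.
Row 7: attacked by (1,1)→{1,7}; (2,4)→{4}; (3,7)→{3,7}; (4,3)→{3,6}; (5,6)→{4,6}; (6,2)→{1,2,3}. Safe: 5. Place at column 5.
Columns [1, 4, 7, 3, 6, 2, 5], r−c [0, -2, -4, 1, -1, 4, 2], r+c [2, 6, 10, 7, 11, 8, 12] are all distinct, so no two queens attack.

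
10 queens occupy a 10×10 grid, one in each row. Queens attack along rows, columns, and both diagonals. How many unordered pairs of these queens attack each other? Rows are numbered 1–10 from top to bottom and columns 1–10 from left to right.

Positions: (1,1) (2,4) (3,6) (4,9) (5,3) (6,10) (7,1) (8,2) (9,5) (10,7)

3

Same column: (1,1)–(7,1) (column 1).
Same diagonal: (5,3)–(7,1) (|5−7| = |3−1| = 2); (7,1)–(8,2) (|7−8| = |1−2| = 1).
Total attacking pairs: 3.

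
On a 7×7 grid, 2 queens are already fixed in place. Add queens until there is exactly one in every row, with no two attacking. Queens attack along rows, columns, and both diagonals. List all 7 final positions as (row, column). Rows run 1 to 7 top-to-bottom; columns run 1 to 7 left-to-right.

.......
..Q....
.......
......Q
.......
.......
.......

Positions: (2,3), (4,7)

(1,6) (2,3) (3,5) (4,7) (5,1) (6,4) (7,2)

Row 1: attacked by (2,3)→{2,3,4}; (4,7)→{4,7}. Safe: 1, 5, 6. Place at column 6.
Row 3: attacked by (1,6)→{4,6}; (2,3)→{2,3,4}; (4,7)→{6,7}. Safe: 1, 5. Place at column 5.
Row 5: attacked by (1,6)→{2,6}; (2,3)→{3,6}; (3,5)→{3,5,7}; (4,7)→{6,7}. Safe: 1, 4. Place at column 1.
Row 6: attacked by (1,6)→{1,6}; (2,3)→{3,7}; (3,5)→{2,5}; (4,7)→{5,7}; (5,1)→{1,2}. Safe: 4. Place at column 4.
Row 7: attacked by (1,6)→{6}; (2,3)→{3}; (3,5)→{1,5}; (4,7)→{4,7}; (5,1)→{1,3}; (6,4)→{3,4,5}. Safe: 2. Place at column 2.
Columns [6, 3, 5, 7, 1, 4, 2], r−c [-5, -1, -2, -3, 4, 2, 5], r+c [7, 5, 8, 11, 6, 10, 9] are all distinct, so no two queens attack.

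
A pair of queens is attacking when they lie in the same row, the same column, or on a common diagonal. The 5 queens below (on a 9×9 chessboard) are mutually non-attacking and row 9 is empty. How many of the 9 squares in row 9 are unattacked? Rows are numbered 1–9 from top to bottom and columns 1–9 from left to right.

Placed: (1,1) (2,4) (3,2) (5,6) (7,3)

1

(1,1) attacks row 9 at column 1 and diagonals 9.
(2,4) attacks row 9 at column 4.
(3,2) attacks row 9 at column 2 and diagonals 8.
(5,6) attacks row 9 at column 6 and diagonals 2.
(7,3) attacks row 9 at column 3 and diagonals 1, 5.
Attacked columns: {1, 2, 3, 4, 5, 6, 8, 9}. Safe: {7}.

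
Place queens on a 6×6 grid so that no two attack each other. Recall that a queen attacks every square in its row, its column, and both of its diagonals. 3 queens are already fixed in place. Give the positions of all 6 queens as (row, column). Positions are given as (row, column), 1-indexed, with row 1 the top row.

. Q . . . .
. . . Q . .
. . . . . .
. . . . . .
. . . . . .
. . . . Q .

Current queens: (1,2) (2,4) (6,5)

Row 3: attacked by (1,2)→{2,4}; (2,4)→{3,4,5}; (6,5)→{2,5}. Safe: 1, 6. Place at column 6.
Row 4: attacked by (1,2)→{2,5}; (2,4)→{2,4,6}; (3,6)→{5,6}; (6,5)→{3,5}. Safe: 1. Place at column 1.
Row 5: attacked by (1,2)→{2,6}; (2,4)→{1,4}; (3,6)→{4,6}; (4,1)→{1,2}; (6,5)→{4,5,6}. Safe: 3. Place at column 3.
Columns [2, 4, 6, 1, 3, 5], r−c [-1, -2, -3, 3, 2, 1], r+c [3, 6, 9, 5, 8, 11] are all distinct, so no two queens attack.

(1,2) (2,4) (3,6) (4,1) (5,3) (6,5)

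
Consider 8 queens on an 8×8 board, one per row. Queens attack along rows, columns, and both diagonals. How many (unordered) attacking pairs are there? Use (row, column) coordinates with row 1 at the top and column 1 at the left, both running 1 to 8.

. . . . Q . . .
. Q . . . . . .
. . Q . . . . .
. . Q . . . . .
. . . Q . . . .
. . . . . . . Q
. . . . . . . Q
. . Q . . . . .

Same column: (3,3)–(4,3) (column 3); (3,3)–(8,3) (column 3); (4,3)–(8,3) (column 3); (6,8)–(7,8) (column 8).
Same diagonal: (1,5)–(3,3) (|1−3| = |5−3| = 2); (2,2)–(3,3) (|2−3| = |2−3| = 1); (4,3)–(5,4) (|4−5| = |3−4| = 1).
Total attacking pairs: 7.

7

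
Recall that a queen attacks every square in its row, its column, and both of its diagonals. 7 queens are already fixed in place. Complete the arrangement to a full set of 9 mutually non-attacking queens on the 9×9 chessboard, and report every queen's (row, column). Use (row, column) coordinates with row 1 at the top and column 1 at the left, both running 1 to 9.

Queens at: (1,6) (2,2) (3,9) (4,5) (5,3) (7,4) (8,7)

(1,6) (2,2) (3,9) (4,5) (5,3) (6,8) (7,4) (8,7) (9,1)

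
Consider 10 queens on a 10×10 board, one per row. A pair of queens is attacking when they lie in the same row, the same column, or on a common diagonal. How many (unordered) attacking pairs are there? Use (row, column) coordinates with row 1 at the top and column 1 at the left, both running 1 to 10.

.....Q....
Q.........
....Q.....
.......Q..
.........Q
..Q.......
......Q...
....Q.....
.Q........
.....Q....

Same column: (1,6)–(10,6) (column 6); (3,5)–(8,5) (column 5).
Same diagonal: (1,6)–(5,10) (|1−5| = |6−10| = 4); (6,3)–(8,5) (|6−8| = |3−5| = 2).
Total attacking pairs: 4.

4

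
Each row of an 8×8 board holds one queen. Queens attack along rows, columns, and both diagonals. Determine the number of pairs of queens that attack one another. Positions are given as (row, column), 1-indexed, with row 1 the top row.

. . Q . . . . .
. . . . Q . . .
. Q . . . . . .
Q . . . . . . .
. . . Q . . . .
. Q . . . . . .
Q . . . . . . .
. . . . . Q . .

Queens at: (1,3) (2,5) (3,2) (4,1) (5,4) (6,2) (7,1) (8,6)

5

Same column: (3,2)–(6,2) (column 2); (4,1)–(7,1) (column 1).
Same diagonal: (3,2)–(4,1) (|3−4| = |2−1| = 1); (3,2)–(5,4) (|3−5| = |2−4| = 2); (6,2)–(7,1) (|6−7| = |2−1| = 1).
Total attacking pairs: 5.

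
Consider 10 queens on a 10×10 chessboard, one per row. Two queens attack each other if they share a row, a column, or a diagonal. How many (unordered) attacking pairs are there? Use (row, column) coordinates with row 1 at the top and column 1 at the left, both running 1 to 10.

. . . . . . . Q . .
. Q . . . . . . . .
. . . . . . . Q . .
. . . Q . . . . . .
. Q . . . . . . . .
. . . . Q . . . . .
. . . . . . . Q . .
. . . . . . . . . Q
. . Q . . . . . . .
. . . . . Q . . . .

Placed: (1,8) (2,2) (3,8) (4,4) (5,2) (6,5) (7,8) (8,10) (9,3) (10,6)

6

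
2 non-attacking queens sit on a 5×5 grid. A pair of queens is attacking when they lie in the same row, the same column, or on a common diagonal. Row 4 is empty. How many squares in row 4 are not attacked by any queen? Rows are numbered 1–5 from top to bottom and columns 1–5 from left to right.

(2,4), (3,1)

(2,4) attacks row 4 at column 4 and diagonals 2.
(3,1) attacks row 4 at column 1 and diagonals 2.
Attacked columns: {1, 2, 4}. Safe: {3, 5}.

2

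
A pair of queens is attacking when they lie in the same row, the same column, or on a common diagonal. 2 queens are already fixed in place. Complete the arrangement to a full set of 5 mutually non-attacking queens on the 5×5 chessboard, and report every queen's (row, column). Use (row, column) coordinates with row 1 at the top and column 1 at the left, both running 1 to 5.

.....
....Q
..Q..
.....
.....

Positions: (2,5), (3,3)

Row 1: attacked by (2,5)→{4,5}; (3,3)→{1,3,5}. Safe: 2. Place at column 2.
Row 4: attacked by (1,2)→{2,5}; (2,5)→{3,5}; (3,3)→{2,3,4}. Safe: 1. Place at column 1.
Row 5: attacked by (1,2)→{2}; (2,5)→{2,5}; (3,3)→{1,3,5}; (4,1)→{1,2}. Safe: 4. Place at column 4.
Columns [2, 5, 3, 1, 4], r−c [-1, -3, 0, 3, 1], r+c [3, 7, 6, 5, 9] are all distinct, so no two queens attack.

(1,2) (2,5) (3,3) (4,1) (5,4)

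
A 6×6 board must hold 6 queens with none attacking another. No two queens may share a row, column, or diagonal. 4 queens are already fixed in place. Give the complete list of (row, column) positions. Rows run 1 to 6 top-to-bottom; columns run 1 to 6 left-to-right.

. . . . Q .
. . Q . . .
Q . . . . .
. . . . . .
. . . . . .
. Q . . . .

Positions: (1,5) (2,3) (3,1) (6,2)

(1,5) (2,3) (3,1) (4,6) (5,4) (6,2)

Row 4: attacked by (1,5)→{2,5}; (2,3)→{1,3,5}; (3,1)→{1,2}; (6,2)→{2,4}. Safe: 6. Place at column 6.
Row 5: attacked by (1,5)→{1,5}; (2,3)→{3,6}; (3,1)→{1,3}; (4,6)→{5,6}; (6,2)→{1,2,3}. Safe: 4. Place at column 4.
Columns [5, 3, 1, 6, 4, 2], r−c [-4, -1, 2, -2, 1, 4], r+c [6, 5, 4, 10, 9, 8] are all distinct, so no two queens attack.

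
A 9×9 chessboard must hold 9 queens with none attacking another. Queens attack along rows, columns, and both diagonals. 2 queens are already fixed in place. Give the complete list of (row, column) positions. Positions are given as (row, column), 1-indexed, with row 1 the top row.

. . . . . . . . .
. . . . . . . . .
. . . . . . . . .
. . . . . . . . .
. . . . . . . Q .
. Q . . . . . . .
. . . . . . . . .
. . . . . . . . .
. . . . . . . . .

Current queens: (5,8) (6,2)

(1,5) (2,9) (3,4) (4,6) (5,8) (6,2) (7,7) (8,1) (9,3)

Row 1: attacked by (5,8)→{4,8}; (6,2)→{2,7}. Safe: 1, 3, 5, 6, 9. Place at column 5.
Row 2: attacked by (1,5)→{4,5,6}; (5,8)→{5,8}; (6,2)→{2,6}. Safe: 1, 3, 7, 9. Place at column 9.
Row 3: attacked by (1,5)→{3,5,7}; (2,9)→{8,9}; (5,8)→{6,8}; (6,2)→{2,5}. Safe: 1, 4. Place at column 4.
Row 4: attacked by (1,5)→{2,5,8}; (2,9)→{7,9}; (3,4)→{3,4,5}; (5,8)→{7,8,9}; (6,2)→{2,4}. Safe: 1, 6. Place at column 6.
Row 7: attacked by (1,5)→{5}; (2,9)→{4,9}; (3,4)→{4,8}; (4,6)→{3,6,9}; (5,8)→{6,8}; (6,2)→{1,2,3}. Safe: 7. Place at column 7.
Row 8: attacked by (1,5)→{5}; (2,9)→{3,9}; (3,4)→{4,9}; (4,6)→{2,6}; (5,8)→{5,8}; (6,2)→{2,4}; (7,7)→{6,7,8}. Safe: 1. Place at column 1.
Row 9: attacked by (1,5)→{5}; (2,9)→{2,9}; (3,4)→{4}; (4,6)→{1,6}; (5,8)→{4,8}; (6,2)→{2,5}; (7,7)→{5,7,9}; (8,1)→{1,2}. Safe: 3. Place at column 3.
Columns [5, 9, 4, 6, 8, 2, 7, 1, 3], r−c [-4, -7, -1, -2, -3, 4, 0, 7, 6], r+c [6, 11, 7, 10, 13, 8, 14, 9, 12] are all distinct, so no two queens attack.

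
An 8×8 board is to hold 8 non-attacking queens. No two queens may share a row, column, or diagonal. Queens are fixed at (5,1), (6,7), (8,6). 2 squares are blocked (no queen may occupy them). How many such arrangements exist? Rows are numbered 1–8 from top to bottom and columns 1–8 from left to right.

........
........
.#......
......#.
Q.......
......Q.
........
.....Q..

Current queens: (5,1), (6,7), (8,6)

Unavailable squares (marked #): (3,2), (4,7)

3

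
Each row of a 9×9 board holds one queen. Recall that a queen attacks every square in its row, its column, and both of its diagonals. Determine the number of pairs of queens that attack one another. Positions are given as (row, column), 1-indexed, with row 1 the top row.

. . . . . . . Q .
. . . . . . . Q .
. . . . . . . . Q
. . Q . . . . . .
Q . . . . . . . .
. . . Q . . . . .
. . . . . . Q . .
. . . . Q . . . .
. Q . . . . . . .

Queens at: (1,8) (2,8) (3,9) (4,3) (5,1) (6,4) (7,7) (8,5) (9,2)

Same column: (1,8)–(2,8) (column 8).
Same diagonal: (2,8)–(3,9) (|2−3| = |8−9| = 1); (2,8)–(6,4) (|2−6| = |8−4| = 4).
Total attacking pairs: 3.

3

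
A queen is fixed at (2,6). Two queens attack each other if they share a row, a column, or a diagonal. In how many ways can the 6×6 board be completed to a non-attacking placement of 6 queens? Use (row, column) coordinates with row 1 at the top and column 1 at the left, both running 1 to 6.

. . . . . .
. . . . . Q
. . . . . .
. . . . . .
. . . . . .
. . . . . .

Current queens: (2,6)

Branch on row 1: col 1 → 0; col 2 → 0; col 3 → 1; col 4 → 0.
Sum: 0 + 0 + 1 + 0 = 1.

1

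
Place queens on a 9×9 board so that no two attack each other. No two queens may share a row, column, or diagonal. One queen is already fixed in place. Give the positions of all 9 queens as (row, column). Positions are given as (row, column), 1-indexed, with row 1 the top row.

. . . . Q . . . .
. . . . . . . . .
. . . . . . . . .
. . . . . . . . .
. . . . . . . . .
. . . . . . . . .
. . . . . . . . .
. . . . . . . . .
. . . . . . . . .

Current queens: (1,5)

(1,5) (2,3) (3,9) (4,6) (5,8) (6,2) (7,4) (8,1) (9,7)

Row 2: attacked by (1,5)→{4,5,6}. Safe: 1, 2, 3, 7, 8, 9. Place at column 3.
Row 3: attacked by (1,5)→{3,5,7}; (2,3)→{2,3,4}. Safe: 1, 6, 8, 9. Place at column 9.
Row 4: attacked by (1,5)→{2,5,8}; (2,3)→{1,3,5}; (3,9)→{8,9}. Safe: 4, 6, 7. Place at column 6.
Row 5: attacked by (1,5)→{1,5,9}; (2,3)→{3,6}; (3,9)→{7,9}; (4,6)→{5,6,7}. Safe: 2, 4, 8. Place at column 8.
Row 6: attacked by (1,5)→{5}; (2,3)→{3,7}; (3,9)→{6,9}; (4,6)→{4,6,8}; (5,8)→{7,8,9}. Safe: 1, 2. Place at column 2.
Row 7: attacked by (1,5)→{5}; (2,3)→{3,8}; (3,9)→{5,9}; (4,6)→{3,6,9}; (5,8)→{6,8}; (6,2)→{1,2,3}. Safe: 4, 7. Place at column 4.
Row 8: attacked by (1,5)→{5}; (2,3)→{3,9}; (3,9)→{4,9}; (4,6)→{2,6}; (5,8)→{5,8}; (6,2)→{2,4}; (7,4)→{3,4,5}. Safe: 1, 7. Place at column 1.
Row 9: attacked by (1,5)→{5}; (2,3)→{3}; (3,9)→{3,9}; (4,6)→{1,6}; (5,8)→{4,8}; (6,2)→{2,5}; (7,4)→{2,4,6}; (8,1)→{1,2}. Safe: 7. Place at column 7.
Columns [5, 3, 9, 6, 8, 2, 4, 1, 7], r−c [-4, -1, -6, -2, -3, 4, 3, 7, 2], r+c [6, 5, 12, 10, 13, 8, 11, 9, 16] are all distinct, so no two queens attack.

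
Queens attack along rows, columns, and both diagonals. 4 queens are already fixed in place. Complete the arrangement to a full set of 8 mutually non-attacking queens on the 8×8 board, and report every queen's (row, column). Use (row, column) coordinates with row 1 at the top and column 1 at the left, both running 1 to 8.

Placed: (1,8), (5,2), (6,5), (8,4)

Row 2: attacked by (1,8)→{7,8}; (5,2)→{2,5}; (6,5)→{1,5}; (8,4)→{4}. Safe: 3, 6. Place at column 3.
Row 3: attacked by (1,8)→{6,8}; (2,3)→{2,3,4}; (5,2)→{2,4}; (6,5)→{2,5,8}; (8,4)→{4}. Safe: 1, 7. Place at column 1.
Row 4: attacked by (1,8)→{5,8}; (2,3)→{1,3,5}; (3,1)→{1,2}; (5,2)→{1,2,3}; (6,5)→{3,5,7}; (8,4)→{4,8}. Safe: 6. Place at column 6.
Row 7: attacked by (1,8)→{2,8}; (2,3)→{3,8}; (3,1)→{1,5}; (4,6)→{3,6}; (5,2)→{2,4}; (6,5)→{4,5,6}; (8,4)→{3,4,5}. Safe: 7. Place at column 7.
Columns [8, 3, 1, 6, 2, 5, 7, 4], r−c [-7, -1, 2, -2, 3, 1, 0, 4], r+c [9, 5, 4, 10, 7, 11, 14, 12] are all distinct, so no two queens attack.

(1,8) (2,3) (3,1) (4,6) (5,2) (6,5) (7,7) (8,4)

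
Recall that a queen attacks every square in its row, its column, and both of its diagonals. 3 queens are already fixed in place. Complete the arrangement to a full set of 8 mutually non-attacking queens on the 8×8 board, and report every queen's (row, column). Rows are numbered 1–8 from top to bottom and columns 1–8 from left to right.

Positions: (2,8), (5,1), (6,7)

(1,6) (2,8) (3,2) (4,4) (5,1) (6,7) (7,5) (8,3)

Row 1: attacked by (2,8)→{7,8}; (5,1)→{1,5}; (6,7)→{2,7}. Safe: 3, 4, 6. Place at column 6.
Row 3: attacked by (1,6)→{4,6,8}; (2,8)→{7,8}; (5,1)→{1,3}; (6,7)→{4,7}. Safe: 2, 5. Place at column 2.
Row 4: attacked by (1,6)→{3,6}; (2,8)→{6,8}; (3,2)→{1,2,3}; (5,1)→{1,2}; (6,7)→{5,7}. Safe: 4. Place at column 4.
Row 7: attacked by (1,6)→{6}; (2,8)→{3,8}; (3,2)→{2,6}; (4,4)→{1,4,7}; (5,1)→{1,3}; (6,7)→{6,7,8}. Safe: 5. Place at column 5.
Row 8: attacked by (1,6)→{6}; (2,8)→{2,8}; (3,2)→{2,7}; (4,4)→{4,8}; (5,1)→{1,4}; (6,7)→{5,7}; (7,5)→{4,5,6}. Safe: 3. Place at column 3.
Columns [6, 8, 2, 4, 1, 7, 5, 3], r−c [-5, -6, 1, 0, 4, -1, 2, 5], r+c [7, 10, 5, 8, 6, 13, 12, 11] are all distinct, so no two queens attack.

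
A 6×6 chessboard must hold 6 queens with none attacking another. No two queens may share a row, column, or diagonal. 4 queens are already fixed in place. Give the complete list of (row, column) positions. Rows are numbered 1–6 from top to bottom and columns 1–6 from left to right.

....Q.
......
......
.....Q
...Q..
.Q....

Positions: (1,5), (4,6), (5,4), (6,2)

Row 2: attacked by (1,5)→{4,5,6}; (4,6)→{4,6}; (5,4)→{1,4}; (6,2)→{2,6}. Safe: 3. Place at column 3.
Row 3: attacked by (1,5)→{3,5}; (2,3)→{2,3,4}; (4,6)→{5,6}; (5,4)→{2,4,6}; (6,2)→{2,5}. Safe: 1. Place at column 1.
Columns [5, 3, 1, 6, 4, 2], r−c [-4, -1, 2, -2, 1, 4], r+c [6, 5, 4, 10, 9, 8] are all distinct, so no two queens attack.

(1,5) (2,3) (3,1) (4,6) (5,4) (6,2)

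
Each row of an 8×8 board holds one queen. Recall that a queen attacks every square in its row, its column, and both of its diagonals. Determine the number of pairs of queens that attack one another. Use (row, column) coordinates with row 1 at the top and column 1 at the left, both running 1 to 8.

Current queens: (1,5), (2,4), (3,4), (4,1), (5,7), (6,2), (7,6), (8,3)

3

Same column: (2,4)–(3,4) (column 4).
Same diagonal: (1,5)–(2,4) (|1−2| = |5−4| = 1); (2,4)–(5,7) (|2−5| = |4−7| = 3).
Total attacking pairs: 3.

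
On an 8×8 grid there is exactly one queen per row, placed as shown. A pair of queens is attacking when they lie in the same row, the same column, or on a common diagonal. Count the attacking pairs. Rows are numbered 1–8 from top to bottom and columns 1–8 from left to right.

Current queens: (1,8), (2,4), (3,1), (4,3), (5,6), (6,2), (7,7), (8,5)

0

All columns are distinct and no two queens satisfy |Δrow| = |Δcol|, so no pair attacks.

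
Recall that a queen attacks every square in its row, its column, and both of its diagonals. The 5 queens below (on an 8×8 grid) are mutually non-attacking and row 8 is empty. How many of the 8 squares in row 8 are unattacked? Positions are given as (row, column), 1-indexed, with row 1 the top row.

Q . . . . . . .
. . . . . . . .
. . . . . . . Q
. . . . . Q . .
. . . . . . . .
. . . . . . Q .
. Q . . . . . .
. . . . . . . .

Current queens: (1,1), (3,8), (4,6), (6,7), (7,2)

1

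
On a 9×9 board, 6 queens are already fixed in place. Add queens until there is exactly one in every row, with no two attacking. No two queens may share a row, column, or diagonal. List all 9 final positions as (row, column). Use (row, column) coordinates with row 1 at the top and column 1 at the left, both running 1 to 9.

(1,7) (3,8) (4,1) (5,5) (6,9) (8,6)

(1,7) (2,4) (3,8) (4,1) (5,5) (6,9) (7,2) (8,6) (9,3)

Row 2: attacked by (1,7)→{6,7,8}; (3,8)→{7,8,9}; (4,1)→{1,3}; (5,5)→{2,5,8}; (6,9)→{5,9}; (8,6)→{6}. Safe: 4. Place at column 4.
Row 7: attacked by (1,7)→{1,7}; (2,4)→{4,9}; (3,8)→{4,8}; (4,1)→{1,4}; (5,5)→{3,5,7}; (6,9)→{8,9}; (8,6)→{5,6,7}. Safe: 2. Place at column 2.
Row 9: attacked by (1,7)→{7}; (2,4)→{4}; (3,8)→{2,8}; (4,1)→{1,6}; (5,5)→{1,5,9}; (6,9)→{6,9}; (7,2)→{2,4}; (8,6)→{5,6,7}. Safe: 3. Place at column 3.
Columns [7, 4, 8, 1, 5, 9, 2, 6, 3], r−c [-6, -2, -5, 3, 0, -3, 5, 2, 6], r+c [8, 6, 11, 5, 10, 15, 9, 14, 12] are all distinct, so no two queens attack.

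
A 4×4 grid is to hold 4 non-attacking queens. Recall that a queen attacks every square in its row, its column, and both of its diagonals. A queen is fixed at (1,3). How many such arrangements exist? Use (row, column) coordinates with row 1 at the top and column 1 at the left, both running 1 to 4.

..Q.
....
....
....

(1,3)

1

Branch on row 2: col 1 → 1.
Sum: 1 = 1.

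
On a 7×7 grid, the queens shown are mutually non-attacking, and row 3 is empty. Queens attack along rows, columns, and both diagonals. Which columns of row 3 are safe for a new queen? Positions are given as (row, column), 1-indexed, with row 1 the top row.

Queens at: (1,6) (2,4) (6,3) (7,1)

(1,6) attacks row 3 at column 6 and diagonals 4.
(2,4) attacks row 3 at column 4 and diagonals 3, 5.
(6,3) attacks row 3 at column 3 and diagonals 6.
(7,1) attacks row 3 at column 1 and diagonals 5.
Attacked columns: {1, 3, 4, 5, 6}. Safe: {2, 7}.

columns 2, 7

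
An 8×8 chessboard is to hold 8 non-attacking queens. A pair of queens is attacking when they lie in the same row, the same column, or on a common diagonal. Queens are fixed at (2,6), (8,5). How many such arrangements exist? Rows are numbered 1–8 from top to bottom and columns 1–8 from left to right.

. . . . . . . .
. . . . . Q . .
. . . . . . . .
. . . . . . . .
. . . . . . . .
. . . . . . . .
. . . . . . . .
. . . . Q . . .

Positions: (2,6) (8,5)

6

Branch on row 1: col 1 → 1; col 2 → 2; col 3 → 2; col 4 → 1; col 8 → 0.
Sum: 1 + 2 + 2 + 1 + 0 = 6.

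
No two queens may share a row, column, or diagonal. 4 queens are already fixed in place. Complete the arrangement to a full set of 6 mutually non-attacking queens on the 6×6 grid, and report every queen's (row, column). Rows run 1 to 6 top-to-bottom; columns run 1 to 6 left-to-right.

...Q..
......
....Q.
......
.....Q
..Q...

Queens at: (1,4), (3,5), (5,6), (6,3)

(1,4) (2,1) (3,5) (4,2) (5,6) (6,3)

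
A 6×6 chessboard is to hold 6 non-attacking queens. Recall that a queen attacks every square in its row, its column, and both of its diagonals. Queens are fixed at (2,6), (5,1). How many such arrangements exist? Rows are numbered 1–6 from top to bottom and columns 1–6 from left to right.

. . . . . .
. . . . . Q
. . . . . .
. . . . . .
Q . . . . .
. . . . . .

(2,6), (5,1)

1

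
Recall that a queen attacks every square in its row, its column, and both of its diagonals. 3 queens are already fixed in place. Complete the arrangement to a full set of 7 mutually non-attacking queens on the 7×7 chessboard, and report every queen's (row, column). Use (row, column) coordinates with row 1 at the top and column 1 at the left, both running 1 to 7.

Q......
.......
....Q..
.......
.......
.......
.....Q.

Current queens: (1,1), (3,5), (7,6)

(1,1) (2,3) (3,5) (4,7) (5,2) (6,4) (7,6)

Row 2: attacked by (1,1)→{1,2}; (3,5)→{4,5,6}; (7,6)→{1,6}. Safe: 3, 7. Place at column 3.
Row 4: attacked by (1,1)→{1,4}; (2,3)→{1,3,5}; (3,5)→{4,5,6}; (7,6)→{3,6}. Safe: 2, 7. Place at column 7.
Row 5: attacked by (1,1)→{1,5}; (2,3)→{3,6}; (3,5)→{3,5,7}; (4,7)→{6,7}; (7,6)→{4,6}. Safe: 2. Place at column 2.
Row 6: attacked by (1,1)→{1,6}; (2,3)→{3,7}; (3,5)→{2,5}; (4,7)→{5,7}; (5,2)→{1,2,3}; (7,6)→{5,6,7}. Safe: 4. Place at column 4.
Columns [1, 3, 5, 7, 2, 4, 6], r−c [0, -1, -2, -3, 3, 2, 1], r+c [2, 5, 8, 11, 7, 10, 13] are all distinct, so no two queens attack.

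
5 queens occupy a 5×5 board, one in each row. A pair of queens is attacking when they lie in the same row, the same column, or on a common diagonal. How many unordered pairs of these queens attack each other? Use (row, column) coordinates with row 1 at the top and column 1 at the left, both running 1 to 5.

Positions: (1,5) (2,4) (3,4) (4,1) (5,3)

2

Same column: (2,4)–(3,4) (column 4).
Same diagonal: (1,5)–(2,4) (|1−2| = |5−4| = 1).
Total attacking pairs: 2.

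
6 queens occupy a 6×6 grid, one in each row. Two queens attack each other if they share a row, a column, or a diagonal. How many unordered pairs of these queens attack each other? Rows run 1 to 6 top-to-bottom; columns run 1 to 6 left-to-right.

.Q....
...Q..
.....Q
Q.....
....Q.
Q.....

Same column: (4,1)–(6,1) (column 1).
Total attacking pairs: 1.

1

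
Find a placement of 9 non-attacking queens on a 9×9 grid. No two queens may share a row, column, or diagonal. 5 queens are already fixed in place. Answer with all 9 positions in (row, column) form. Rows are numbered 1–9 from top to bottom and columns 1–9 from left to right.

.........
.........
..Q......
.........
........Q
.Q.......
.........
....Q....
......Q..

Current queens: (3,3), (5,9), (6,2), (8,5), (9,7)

Row 1: attacked by (3,3)→{1,3,5}; (5,9)→{5,9}; (6,2)→{2,7}; (8,5)→{5}; (9,7)→{7}. Safe: 4, 6, 8. Place at column 4.
Row 2: attacked by (1,4)→{3,4,5}; (3,3)→{2,3,4}; (5,9)→{6,9}; (6,2)→{2,6}; (8,5)→{5}; (9,7)→{7}. Safe: 1, 8. Place at column 1.
Row 4: attacked by (1,4)→{1,4,7}; (2,1)→{1,3}; (3,3)→{2,3,4}; (5,9)→{8,9}; (6,2)→{2,4}; (8,5)→{1,5,9}; (9,7)→{2,7}. Safe: 6. Place at column 6.
Row 7: attacked by (1,4)→{4}; (2,1)→{1,6}; (3,3)→{3,7}; (4,6)→{3,6,9}; (5,9)→{7,9}; (6,2)→{1,2,3}; (8,5)→{4,5,6}; (9,7)→{5,7,9}. Safe: 8. Place at column 8.
Columns [4, 1, 3, 6, 9, 2, 8, 5, 7], r−c [-3, 1, 0, -2, -4, 4, -1, 3, 2], r+c [5, 3, 6, 10, 14, 8, 15, 13, 16] are all distinct, so no two queens attack.

(1,4) (2,1) (3,3) (4,6) (5,9) (6,2) (7,8) (8,5) (9,7)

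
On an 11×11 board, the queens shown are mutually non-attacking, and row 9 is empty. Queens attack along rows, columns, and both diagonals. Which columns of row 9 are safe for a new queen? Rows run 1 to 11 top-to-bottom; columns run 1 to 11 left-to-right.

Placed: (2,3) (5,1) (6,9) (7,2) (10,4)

columns 7, 8, 11

(2,3) attacks row 9 at column 3 and diagonals 10.
(5,1) attacks row 9 at column 1 and diagonals 5.
(6,9) attacks row 9 at column 9 and diagonals 6.
(7,2) attacks row 9 at column 2 and diagonals 4.
(10,4) attacks row 9 at column 4 and diagonals 3, 5.
Attacked columns: {1, 2, 3, 4, 5, 6, 9, 10}. Safe: {7, 8, 11}.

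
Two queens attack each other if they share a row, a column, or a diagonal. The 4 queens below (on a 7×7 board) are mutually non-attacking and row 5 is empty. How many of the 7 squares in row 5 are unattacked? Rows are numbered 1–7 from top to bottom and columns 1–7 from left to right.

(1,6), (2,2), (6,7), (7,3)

1

(1,6) attacks row 5 at column 6 and diagonals 2.
(2,2) attacks row 5 at column 2 and diagonals 5.
(6,7) attacks row 5 at column 7 and diagonals 6.
(7,3) attacks row 5 at column 3 and diagonals 1, 5.
Attacked columns: {1, 2, 3, 5, 6, 7}. Safe: {4}.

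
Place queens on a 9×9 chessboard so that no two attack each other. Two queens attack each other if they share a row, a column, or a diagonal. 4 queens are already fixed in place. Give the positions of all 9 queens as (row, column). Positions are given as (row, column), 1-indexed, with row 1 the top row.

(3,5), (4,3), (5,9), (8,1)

(1,2) (2,8) (3,5) (4,3) (5,9) (6,6) (7,4) (8,1) (9,7)

Row 1: attacked by (3,5)→{3,5,7}; (4,3)→{3,6}; (5,9)→{5,9}; (8,1)→{1,8}. Safe: 2, 4. Place at column 2.
Row 2: attacked by (1,2)→{1,2,3}; (3,5)→{4,5,6}; (4,3)→{1,3,5}; (5,9)→{6,9}; (8,1)→{1,7}. Safe: 8. Place at column 8.
Row 6: attacked by (1,2)→{2,7}; (2,8)→{4,8}; (3,5)→{2,5,8}; (4,3)→{1,3,5}; (5,9)→{8,9}; (8,1)→{1,3}. Safe: 6. Place at column 6.
Row 7: attacked by (1,2)→{2,8}; (2,8)→{3,8}; (3,5)→{1,5,9}; (4,3)→{3,6}; (5,9)→{7,9}; (6,6)→{5,6,7}; (8,1)→{1,2}. Safe: 4. Place at column 4.
Row 9: attacked by (1,2)→{2}; (2,8)→{1,8}; (3,5)→{5}; (4,3)→{3,8}; (5,9)→{5,9}; (6,6)→{3,6,9}; (7,4)→{2,4,6}; (8,1)→{1,2}. Safe: 7. Place at column 7.
Columns [2, 8, 5, 3, 9, 6, 4, 1, 7], r−c [-1, -6, -2, 1, -4, 0, 3, 7, 2], r+c [3, 10, 8, 7, 14, 12, 11, 9, 16] are all distinct, so no two queens attack.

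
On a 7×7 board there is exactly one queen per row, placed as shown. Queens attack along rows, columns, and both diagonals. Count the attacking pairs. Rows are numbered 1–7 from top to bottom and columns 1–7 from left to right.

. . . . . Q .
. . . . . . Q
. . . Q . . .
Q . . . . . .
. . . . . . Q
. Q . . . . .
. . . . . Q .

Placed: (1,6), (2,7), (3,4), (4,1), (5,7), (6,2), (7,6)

4

Same column: (1,6)–(7,6) (column 6); (2,7)–(5,7) (column 7).
Same diagonal: (1,6)–(2,7) (|1−2| = |6−7| = 1); (1,6)–(3,4) (|1−3| = |6−4| = 2).
Total attacking pairs: 4.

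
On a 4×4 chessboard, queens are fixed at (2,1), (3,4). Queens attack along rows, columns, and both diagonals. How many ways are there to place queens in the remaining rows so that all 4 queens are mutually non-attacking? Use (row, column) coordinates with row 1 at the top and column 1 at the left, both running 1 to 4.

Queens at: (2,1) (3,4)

1

Branch on row 1: col 3 → 1.
Sum: 1 = 1.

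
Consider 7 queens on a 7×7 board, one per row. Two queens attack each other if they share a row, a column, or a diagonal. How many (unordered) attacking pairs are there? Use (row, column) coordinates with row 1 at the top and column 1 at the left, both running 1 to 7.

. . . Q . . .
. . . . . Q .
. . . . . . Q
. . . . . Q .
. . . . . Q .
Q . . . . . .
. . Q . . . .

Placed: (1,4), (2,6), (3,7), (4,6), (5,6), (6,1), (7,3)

7

Same column: (2,6)–(4,6) (column 6); (2,6)–(5,6) (column 6); (4,6)–(5,6) (column 6).
Same diagonal: (2,6)–(3,7) (|2−3| = |6−7| = 1); (3,7)–(4,6) (|3−4| = |7−6| = 1); (3,7)–(7,3) (|3−7| = |7−3| = 4); (4,6)–(7,3) (|4−7| = |6−3| = 3).
Total attacking pairs: 7.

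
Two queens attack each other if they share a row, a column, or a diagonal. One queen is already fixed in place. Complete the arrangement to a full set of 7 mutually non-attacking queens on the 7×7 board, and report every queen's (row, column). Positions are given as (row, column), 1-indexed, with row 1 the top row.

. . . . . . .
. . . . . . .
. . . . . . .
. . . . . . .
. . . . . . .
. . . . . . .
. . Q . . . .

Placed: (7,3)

(1,5) (2,1) (3,6) (4,4) (5,2) (6,7) (7,3)

Row 1: attacked by (7,3)→{3}. Safe: 1, 2, 4, 5, 6, 7. Place at column 5.
Row 2: attacked by (1,5)→{4,5,6}; (7,3)→{3}. Safe: 1, 2, 7. Place at column 1.
Row 3: attacked by (1,5)→{3,5,7}; (2,1)→{1,2}; (7,3)→{3,7}. Safe: 4, 6. Place at column 6.
Row 4: attacked by (1,5)→{2,5}; (2,1)→{1,3}; (3,6)→{5,6,7}; (7,3)→{3,6}. Safe: 4. Place at column 4.
Row 5: attacked by (1,5)→{1,5}; (2,1)→{1,4}; (3,6)→{4,6}; (4,4)→{3,4,5}; (7,3)→{1,3,5}. Safe: 2, 7. Place at column 2.
Row 6: attacked by (1,5)→{5}; (2,1)→{1,5}; (3,6)→{3,6}; (4,4)→{2,4,6}; (5,2)→{1,2,3}; (7,3)→{2,3,4}. Safe: 7. Place at column 7.
Columns [5, 1, 6, 4, 2, 7, 3], r−c [-4, 1, -3, 0, 3, -1, 4], r+c [6, 3, 9, 8, 7, 13, 10] are all distinct, so no two queens attack.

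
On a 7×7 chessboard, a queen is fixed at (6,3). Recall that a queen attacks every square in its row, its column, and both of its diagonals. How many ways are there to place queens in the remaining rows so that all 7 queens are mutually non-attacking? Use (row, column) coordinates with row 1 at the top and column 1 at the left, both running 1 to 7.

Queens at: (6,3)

Branch on row 1: col 1 → 0; col 2 → 3; col 4 → 1; col 5 → 0; col 6 → 1; col 7 → 1.
Sum: 0 + 3 + 1 + 0 + 1 + 1 = 6.

6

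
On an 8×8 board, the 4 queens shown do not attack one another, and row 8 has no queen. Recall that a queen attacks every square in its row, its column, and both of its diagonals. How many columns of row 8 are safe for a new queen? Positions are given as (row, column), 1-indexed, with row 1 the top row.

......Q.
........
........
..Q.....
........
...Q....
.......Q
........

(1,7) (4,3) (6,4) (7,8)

(1,7) attacks row 8 at column 7.
(4,3) attacks row 8 at column 3 and diagonals 7.
(6,4) attacks row 8 at column 4 and diagonals 2, 6.
(7,8) attacks row 8 at column 8 and diagonals 7.
Attacked columns: {2, 3, 4, 6, 7, 8}. Safe: {1, 5}.

2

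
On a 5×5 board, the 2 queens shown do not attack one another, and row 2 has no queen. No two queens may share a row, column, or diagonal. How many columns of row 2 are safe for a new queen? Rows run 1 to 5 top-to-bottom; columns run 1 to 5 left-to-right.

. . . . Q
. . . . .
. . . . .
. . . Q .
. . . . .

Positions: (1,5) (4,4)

(1,5) attacks row 2 at column 5 and diagonals 4.
(4,4) attacks row 2 at column 4 and diagonals 2.
Attacked columns: {2, 4, 5}. Safe: {1, 3}.

2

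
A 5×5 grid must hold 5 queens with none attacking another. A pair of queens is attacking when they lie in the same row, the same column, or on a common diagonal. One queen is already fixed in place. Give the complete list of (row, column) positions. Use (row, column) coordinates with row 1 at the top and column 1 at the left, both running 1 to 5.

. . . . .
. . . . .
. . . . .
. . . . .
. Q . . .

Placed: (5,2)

Row 1: attacked by (5,2)→{2}. Safe: 1, 3, 4, 5. Place at column 5.
Row 2: attacked by (1,5)→{4,5}; (5,2)→{2,5}. Safe: 1, 3. Place at column 3.
Row 3: attacked by (1,5)→{3,5}; (2,3)→{2,3,4}; (5,2)→{2,4}. Safe: 1. Place at column 1.
Row 4: attacked by (1,5)→{2,5}; (2,3)→{1,3,5}; (3,1)→{1,2}; (5,2)→{1,2,3}. Safe: 4. Place at column 4.
Columns [5, 3, 1, 4, 2], r−c [-4, -1, 2, 0, 3], r+c [6, 5, 4, 8, 7] are all distinct, so no two queens attack.

(1,5) (2,3) (3,1) (4,4) (5,2)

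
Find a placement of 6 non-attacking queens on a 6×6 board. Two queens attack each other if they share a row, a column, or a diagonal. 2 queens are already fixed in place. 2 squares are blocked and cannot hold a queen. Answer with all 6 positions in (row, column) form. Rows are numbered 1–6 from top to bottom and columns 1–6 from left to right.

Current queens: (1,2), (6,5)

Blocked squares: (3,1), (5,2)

Row 2: attacked by (1,2)→{1,2,3}; (6,5)→{1,5}. Safe: 4, 6. Place at column 4.
Row 3: attacked by (1,2)→{2,4}; (2,4)→{3,4,5}; (6,5)→{2,5}. Blocked: 1. Safe: 6. Place at column 6.
Row 4: attacked by (1,2)→{2,5}; (2,4)→{2,4,6}; (3,6)→{5,6}; (6,5)→{3,5}. Safe: 1. Place at column 1.
Row 5: attacked by (1,2)→{2,6}; (2,4)→{1,4}; (3,6)→{4,6}; (4,1)→{1,2}; (6,5)→{4,5,6}. Blocked: 2. Safe: 3. Place at column 3.
Columns [2, 4, 6, 1, 3, 5], r−c [-1, -2, -3, 3, 2, 1], r+c [3, 6, 9, 5, 8, 11] are all distinct, so no two queens attack.

(1,2) (2,4) (3,6) (4,1) (5,3) (6,5)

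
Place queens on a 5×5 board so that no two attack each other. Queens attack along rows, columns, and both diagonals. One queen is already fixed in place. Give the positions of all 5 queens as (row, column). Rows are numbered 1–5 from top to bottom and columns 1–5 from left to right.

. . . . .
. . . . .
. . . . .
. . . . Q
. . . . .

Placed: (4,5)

Row 1: attacked by (4,5)→{2,5}. Safe: 1, 3, 4. Place at column 1.
Row 2: attacked by (1,1)→{1,2}; (4,5)→{3,5}. Safe: 4. Place at column 4.
Row 3: attacked by (1,1)→{1,3}; (2,4)→{3,4,5}; (4,5)→{4,5}. Safe: 2. Place at column 2.
Row 5: attacked by (1,1)→{1,5}; (2,4)→{1,4}; (3,2)→{2,4}; (4,5)→{4,5}. Safe: 3. Place at column 3.
Columns [1, 4, 2, 5, 3], r−c [0, -2, 1, -1, 2], r+c [2, 6, 5, 9, 8] are all distinct, so no two queens attack.

(1,1) (2,4) (3,2) (4,5) (5,3)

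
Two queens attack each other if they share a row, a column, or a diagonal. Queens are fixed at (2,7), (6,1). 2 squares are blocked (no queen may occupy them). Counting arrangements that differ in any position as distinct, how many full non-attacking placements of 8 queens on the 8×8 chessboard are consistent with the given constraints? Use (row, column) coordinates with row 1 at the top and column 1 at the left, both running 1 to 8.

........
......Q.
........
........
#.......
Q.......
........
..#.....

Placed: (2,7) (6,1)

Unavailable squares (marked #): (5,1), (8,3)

5

Branch on row 1: col 2 → 0; col 3 → 1; col 4 → 1; col 5 → 3.
Sum: 0 + 1 + 1 + 3 = 5.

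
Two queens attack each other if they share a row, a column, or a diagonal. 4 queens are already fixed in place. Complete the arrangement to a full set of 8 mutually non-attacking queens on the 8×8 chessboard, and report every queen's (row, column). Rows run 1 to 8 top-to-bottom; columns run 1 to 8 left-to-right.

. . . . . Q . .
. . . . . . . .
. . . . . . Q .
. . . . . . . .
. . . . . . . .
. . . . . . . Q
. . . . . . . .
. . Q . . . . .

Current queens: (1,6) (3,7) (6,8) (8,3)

Row 2: attacked by (1,6)→{5,6,7}; (3,7)→{6,7,8}; (6,8)→{4,8}; (8,3)→{3}. Safe: 1, 2. Place at column 2.
Row 4: attacked by (1,6)→{3,6}; (2,2)→{2,4}; (3,7)→{6,7,8}; (6,8)→{6,8}; (8,3)→{3,7}. Safe: 1, 5. Place at column 1.
Row 5: attacked by (1,6)→{2,6}; (2,2)→{2,5}; (3,7)→{5,7}; (4,1)→{1,2}; (6,8)→{7,8}; (8,3)→{3,6}. Safe: 4. Place at column 4.
Row 7: attacked by (1,6)→{6}; (2,2)→{2,7}; (3,7)→{3,7}; (4,1)→{1,4}; (5,4)→{2,4,6}; (6,8)→{7,8}; (8,3)→{2,3,4}. Safe: 5. Place at column 5.
Columns [6, 2, 7, 1, 4, 8, 5, 3], r−c [-5, 0, -4, 3, 1, -2, 2, 5], r+c [7, 4, 10, 5, 9, 14, 12, 11] are all distinct, so no two queens attack.

(1,6) (2,2) (3,7) (4,1) (5,4) (6,8) (7,5) (8,3)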